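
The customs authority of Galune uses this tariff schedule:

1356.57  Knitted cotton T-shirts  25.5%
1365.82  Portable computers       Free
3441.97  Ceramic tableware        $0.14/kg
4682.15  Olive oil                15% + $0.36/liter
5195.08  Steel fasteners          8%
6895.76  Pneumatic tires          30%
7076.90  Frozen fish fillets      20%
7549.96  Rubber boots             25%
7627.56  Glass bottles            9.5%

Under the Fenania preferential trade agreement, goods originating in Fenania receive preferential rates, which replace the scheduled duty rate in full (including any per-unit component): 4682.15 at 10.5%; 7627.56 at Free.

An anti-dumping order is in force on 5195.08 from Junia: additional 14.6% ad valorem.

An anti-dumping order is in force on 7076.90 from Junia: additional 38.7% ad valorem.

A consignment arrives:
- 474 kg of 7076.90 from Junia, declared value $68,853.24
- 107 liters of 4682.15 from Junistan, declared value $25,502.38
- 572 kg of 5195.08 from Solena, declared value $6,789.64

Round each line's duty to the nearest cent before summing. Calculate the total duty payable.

Line 1 (7076.90, Junia, 474 kg, $68,853.24):
Base rate for 7076.90 is 20%.
Additional duty on 7076.90 from Junia: +38.7%. Applied ad valorem rate: 20% + 38.7% = 58.7%.
Duty = $68,853.24 × 58.7% = $40,416.85.
Line 2 (4682.15, Junistan, 107 liters, $25,502.38):
Base rate for 4682.15 is 15% + $0.36/liter.
4682.15 has an FTA preferential rate, but origin Junistan is not Fenania; base rate stands.
Duty = $25,502.38 × 15% + 107 × $0.36 = $3,863.88.
Line 3 (5195.08, Solena, 572 kg, $6,789.64):
Base rate for 5195.08 is 8%.
The additional-duty order on 5195.08 targets Junia, not Solena; it does not apply.
Duty = $6,789.64 × 8% = $543.17.
Total = $40,416.85 + $3,863.88 + $543.17 = $44,823.90.

$44,823.90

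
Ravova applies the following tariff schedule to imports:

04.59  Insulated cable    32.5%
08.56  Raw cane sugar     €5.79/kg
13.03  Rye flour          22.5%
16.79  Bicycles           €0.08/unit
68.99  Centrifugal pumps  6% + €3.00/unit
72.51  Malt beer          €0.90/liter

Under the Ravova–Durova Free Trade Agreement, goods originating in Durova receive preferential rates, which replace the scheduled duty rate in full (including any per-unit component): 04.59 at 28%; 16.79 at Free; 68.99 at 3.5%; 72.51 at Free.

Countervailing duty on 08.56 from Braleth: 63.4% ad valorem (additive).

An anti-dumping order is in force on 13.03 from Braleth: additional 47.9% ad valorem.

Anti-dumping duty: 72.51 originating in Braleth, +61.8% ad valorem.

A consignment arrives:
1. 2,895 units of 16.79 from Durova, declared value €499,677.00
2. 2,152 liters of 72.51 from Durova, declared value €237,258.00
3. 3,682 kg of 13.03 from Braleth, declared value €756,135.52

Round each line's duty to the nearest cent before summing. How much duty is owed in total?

€532,319.41

Line 1 (16.79, Durova, 2,895 units, €499,677.00):
Base rate for 16.79 is €0.08/unit.
Origin Durova qualifies under the Ravova–Durova agreement and 16.79 is covered: preferential rate Free applies instead.
Duty = €499,677.00 × 0% = €0.00.
Line 2 (72.51, Durova, 2,152 liters, €237,258.00):
Base rate for 72.51 is €0.90/liter.
Origin Durova qualifies under the Ravova–Durova agreement and 72.51 is covered: preferential rate Free applies instead.
The additional-duty order on 72.51 targets Braleth, not Durova; it does not apply.
Duty = €237,258.00 × 0% = €0.00.
Line 3 (13.03, Braleth, 3,682 kg, €756,135.52):
Base rate for 13.03 is 22.5%.
Additional duty on 13.03 from Braleth: +47.9%. Applied ad valorem rate: 22.5% + 47.9% = 70.4%.
Duty = €756,135.52 × 70.4% = €532,319.41.
Total = €0.00 + €0.00 + €532,319.41 = €532,319.41.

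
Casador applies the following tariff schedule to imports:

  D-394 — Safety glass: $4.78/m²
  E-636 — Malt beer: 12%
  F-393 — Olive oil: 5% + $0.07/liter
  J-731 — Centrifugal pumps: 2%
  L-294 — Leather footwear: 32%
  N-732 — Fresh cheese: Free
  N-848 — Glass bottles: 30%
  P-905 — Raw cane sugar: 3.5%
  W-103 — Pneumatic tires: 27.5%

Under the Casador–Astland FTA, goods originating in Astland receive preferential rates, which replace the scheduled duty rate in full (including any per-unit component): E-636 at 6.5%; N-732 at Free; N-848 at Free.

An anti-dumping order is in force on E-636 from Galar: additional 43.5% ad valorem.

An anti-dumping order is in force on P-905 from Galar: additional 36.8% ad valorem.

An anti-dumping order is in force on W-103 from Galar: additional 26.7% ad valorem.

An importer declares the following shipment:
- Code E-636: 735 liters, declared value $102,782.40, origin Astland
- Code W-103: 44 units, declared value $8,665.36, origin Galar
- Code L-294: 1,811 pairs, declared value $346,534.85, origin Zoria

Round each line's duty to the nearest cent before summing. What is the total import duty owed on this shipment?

$122,268.64

Line 1 (E-636, Astland, 735 liters, $102,782.40):
Base rate for E-636 is 12%.
Origin Astland qualifies under the Casador–Astland agreement and E-636 is covered: preferential rate 6.5% applies instead.
The additional-duty order on E-636 targets Galar, not Astland; it does not apply.
Duty = $102,782.40 × 6.5% = $6,680.86.
Line 2 (W-103, Galar, 44 units, $8,665.36):
Base rate for W-103 is 27.5%.
Additional duty on W-103 from Galar: +26.7%. Applied ad valorem rate: 27.5% + 26.7% = 54.2%.
Duty = $8,665.36 × 54.2% = $4,696.63.
Line 3 (L-294, Zoria, 1,811 pairs, $346,534.85):
Base rate for L-294 is 32%.
Duty = $346,534.85 × 32% = $110,891.15.
Total = $6,680.86 + $4,696.63 + $110,891.15 = $122,268.64.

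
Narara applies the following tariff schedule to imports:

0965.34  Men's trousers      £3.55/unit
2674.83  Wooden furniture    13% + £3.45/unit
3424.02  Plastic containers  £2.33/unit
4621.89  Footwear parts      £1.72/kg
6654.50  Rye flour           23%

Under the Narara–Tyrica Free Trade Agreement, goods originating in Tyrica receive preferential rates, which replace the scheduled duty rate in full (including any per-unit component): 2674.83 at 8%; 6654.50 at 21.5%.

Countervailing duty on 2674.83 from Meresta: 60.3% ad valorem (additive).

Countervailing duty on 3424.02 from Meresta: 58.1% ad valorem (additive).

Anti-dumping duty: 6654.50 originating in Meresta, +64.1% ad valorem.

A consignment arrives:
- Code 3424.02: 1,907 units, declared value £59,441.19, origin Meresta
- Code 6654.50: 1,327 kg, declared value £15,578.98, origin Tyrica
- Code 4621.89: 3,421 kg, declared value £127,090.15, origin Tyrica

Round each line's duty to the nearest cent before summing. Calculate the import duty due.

£48,212.24

Line 1 (3424.02, Meresta, 1,907 units, £59,441.19):
Base rate for 3424.02 is £2.33/unit.
Additional duty on 3424.02 from Meresta: +58.1% ad valorem. Applied ad valorem rate = 58.1%.
Duty = £59,441.19 × 58.1% + 1,907 × £2.33 = £38,978.64.
Line 2 (6654.50, Tyrica, 1,327 kg, £15,578.98):
Base rate for 6654.50 is 23%.
Origin Tyrica qualifies under the Narara–Tyrica agreement and 6654.50 is covered: preferential rate 21.5% applies instead.
The additional-duty order on 6654.50 targets Meresta, not Tyrica; it does not apply.
Duty = £15,578.98 × 21.5% = £3,349.48.
Line 3 (4621.89, Tyrica, 3,421 kg, £127,090.15):
Base rate for 4621.89 is £1.72/kg.
Origin Tyrica is the FTA partner but 4621.89 is not on the preference list; base rate stands.
Duty = 3,421 × £1.72 = £5,884.12.
Total = £38,978.64 + £3,349.48 + £5,884.12 = £48,212.24.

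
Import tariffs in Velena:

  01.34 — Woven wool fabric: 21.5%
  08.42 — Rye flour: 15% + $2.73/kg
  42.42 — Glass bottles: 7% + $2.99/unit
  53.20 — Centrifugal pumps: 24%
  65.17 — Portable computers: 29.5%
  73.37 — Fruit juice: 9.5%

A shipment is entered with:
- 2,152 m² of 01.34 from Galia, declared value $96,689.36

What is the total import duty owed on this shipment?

$20,788.21

Line 1 (01.34, Galia, 2,152 m², $96,689.36):
Base rate for 01.34 is 21.5%.
Duty = $96,689.36 × 21.5% = $20,788.21.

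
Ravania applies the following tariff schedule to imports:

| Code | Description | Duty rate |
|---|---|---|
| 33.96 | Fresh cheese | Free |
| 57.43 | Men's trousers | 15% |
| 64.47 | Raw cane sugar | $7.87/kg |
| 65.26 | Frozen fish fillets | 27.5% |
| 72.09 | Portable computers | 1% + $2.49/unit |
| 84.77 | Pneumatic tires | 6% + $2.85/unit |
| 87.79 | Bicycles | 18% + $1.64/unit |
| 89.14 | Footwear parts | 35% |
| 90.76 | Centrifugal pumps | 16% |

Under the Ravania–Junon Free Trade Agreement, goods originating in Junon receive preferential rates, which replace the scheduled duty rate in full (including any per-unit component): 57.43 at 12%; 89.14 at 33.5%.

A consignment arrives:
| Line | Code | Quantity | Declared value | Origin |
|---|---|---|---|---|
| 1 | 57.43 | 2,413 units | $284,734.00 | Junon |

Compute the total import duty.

Line 1 (57.43, Junon, 2,413 units, $284,734.00):
Base rate for 57.43 is 15%.
Origin Junon qualifies under the Ravania–Junon agreement and 57.43 is covered: preferential rate 12% applies instead.
Duty = $284,734.00 × 12% = $34,168.08.

$34,168.08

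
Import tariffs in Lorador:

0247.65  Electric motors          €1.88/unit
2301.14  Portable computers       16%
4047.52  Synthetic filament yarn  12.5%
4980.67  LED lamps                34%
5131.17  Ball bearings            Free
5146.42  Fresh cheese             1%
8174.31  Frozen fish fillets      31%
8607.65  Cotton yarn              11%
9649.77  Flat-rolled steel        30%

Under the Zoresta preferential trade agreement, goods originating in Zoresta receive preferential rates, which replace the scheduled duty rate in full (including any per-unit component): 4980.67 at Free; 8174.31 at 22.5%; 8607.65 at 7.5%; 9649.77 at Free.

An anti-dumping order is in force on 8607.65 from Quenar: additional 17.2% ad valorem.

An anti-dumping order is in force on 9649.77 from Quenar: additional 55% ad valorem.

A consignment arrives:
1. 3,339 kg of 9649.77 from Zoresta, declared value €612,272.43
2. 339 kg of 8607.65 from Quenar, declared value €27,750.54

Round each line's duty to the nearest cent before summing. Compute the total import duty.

Line 1 (9649.77, Zoresta, 3,339 kg, €612,272.43):
Base rate for 9649.77 is 30%.
Origin Zoresta qualifies under the Lorador–Zoresta agreement and 9649.77 is covered: preferential rate Free applies instead.
The additional-duty order on 9649.77 targets Quenar, not Zoresta; it does not apply.
Duty = €612,272.43 × 0% = €0.00.
Line 2 (8607.65, Quenar, 339 kg, €27,750.54):
Base rate for 8607.65 is 11%.
8607.65 has an FTA preferential rate, but origin Quenar is not Zoresta; base rate stands.
Additional duty on 8607.65 from Quenar: +17.2%. Applied ad valorem rate: 11% + 17.2% = 28.2%.
Duty = €27,750.54 × 28.2% = €7,825.65.
Total = €0.00 + €7,825.65 = €7,825.65.

€7,825.65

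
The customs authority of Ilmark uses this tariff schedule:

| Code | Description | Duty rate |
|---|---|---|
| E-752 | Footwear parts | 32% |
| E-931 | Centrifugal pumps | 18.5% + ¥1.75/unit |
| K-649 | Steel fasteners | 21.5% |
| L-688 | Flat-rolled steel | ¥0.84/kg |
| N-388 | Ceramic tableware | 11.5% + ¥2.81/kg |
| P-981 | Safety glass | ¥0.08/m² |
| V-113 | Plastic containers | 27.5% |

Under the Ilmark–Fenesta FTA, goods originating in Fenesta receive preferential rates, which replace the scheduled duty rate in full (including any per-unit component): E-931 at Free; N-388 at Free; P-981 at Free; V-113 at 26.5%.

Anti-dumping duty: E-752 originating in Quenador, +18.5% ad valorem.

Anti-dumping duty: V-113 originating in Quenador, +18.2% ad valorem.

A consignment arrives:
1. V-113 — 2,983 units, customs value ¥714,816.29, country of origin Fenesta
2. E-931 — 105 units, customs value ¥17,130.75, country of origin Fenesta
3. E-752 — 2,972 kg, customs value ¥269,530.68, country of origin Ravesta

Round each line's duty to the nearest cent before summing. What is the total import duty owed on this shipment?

Line 1 (V-113, Fenesta, 2,983 units, ¥714,816.29):
Base rate for V-113 is 27.5%.
Origin Fenesta qualifies under the Ilmark–Fenesta agreement and V-113 is covered: preferential rate 26.5% applies instead.
The additional-duty order on V-113 targets Quenador, not Fenesta; it does not apply.
Duty = ¥714,816.29 × 26.5% = ¥189,426.32.
Line 2 (E-931, Fenesta, 105 units, ¥17,130.75):
Base rate for E-931 is 18.5% + ¥1.75/unit.
Origin Fenesta qualifies under the Ilmark–Fenesta agreement and E-931 is covered: preferential rate Free applies instead.
Duty = ¥17,130.75 × 0% = ¥0.00.
Line 3 (E-752, Ravesta, 2,972 kg, ¥269,530.68):
Base rate for E-752 is 32%.
The additional-duty order on E-752 targets Quenador, not Ravesta; it does not apply.
Duty = ¥269,530.68 × 32% = ¥86,249.82.
Total = ¥189,426.32 + ¥0.00 + ¥86,249.82 = ¥275,676.14.

¥275,676.14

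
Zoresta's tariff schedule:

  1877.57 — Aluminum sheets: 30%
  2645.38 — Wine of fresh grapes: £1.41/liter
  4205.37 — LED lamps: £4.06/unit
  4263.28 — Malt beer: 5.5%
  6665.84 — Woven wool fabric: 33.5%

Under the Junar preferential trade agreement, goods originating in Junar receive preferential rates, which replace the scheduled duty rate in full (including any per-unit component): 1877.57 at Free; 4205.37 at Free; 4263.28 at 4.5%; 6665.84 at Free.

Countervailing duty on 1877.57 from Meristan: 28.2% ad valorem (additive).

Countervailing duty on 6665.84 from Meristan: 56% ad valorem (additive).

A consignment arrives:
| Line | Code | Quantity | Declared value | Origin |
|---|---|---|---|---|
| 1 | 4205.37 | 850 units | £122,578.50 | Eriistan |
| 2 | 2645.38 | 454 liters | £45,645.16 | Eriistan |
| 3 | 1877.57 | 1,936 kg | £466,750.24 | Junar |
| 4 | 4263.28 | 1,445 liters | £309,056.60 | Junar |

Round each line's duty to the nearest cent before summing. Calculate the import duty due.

£17,998.69

Line 1 (4205.37, Eriistan, 850 units, £122,578.50):
Base rate for 4205.37 is £4.06/unit.
4205.37 has an FTA preferential rate, but origin Eriistan is not Junar; base rate stands.
Duty = 850 × £4.06 = £3,451.00.
Line 2 (2645.38, Eriistan, 454 liters, £45,645.16):
Base rate for 2645.38 is £1.41/liter.
Duty = 454 × £1.41 = £640.14.
Line 3 (1877.57, Junar, 1,936 kg, £466,750.24):
Base rate for 1877.57 is 30%.
Origin Junar qualifies under the Zoresta–Junar agreement and 1877.57 is covered: preferential rate Free applies instead.
The additional-duty order on 1877.57 targets Meristan, not Junar; it does not apply.
Duty = £466,750.24 × 0% = £0.00.
Line 4 (4263.28, Junar, 1,445 liters, £309,056.60):
Base rate for 4263.28 is 5.5%.
Origin Junar qualifies under the Zoresta–Junar agreement and 4263.28 is covered: preferential rate 4.5% applies instead.
Duty = £309,056.60 × 4.5% = £13,907.55.
Total = £3,451.00 + £640.14 + £0.00 + £13,907.55 = £17,998.69.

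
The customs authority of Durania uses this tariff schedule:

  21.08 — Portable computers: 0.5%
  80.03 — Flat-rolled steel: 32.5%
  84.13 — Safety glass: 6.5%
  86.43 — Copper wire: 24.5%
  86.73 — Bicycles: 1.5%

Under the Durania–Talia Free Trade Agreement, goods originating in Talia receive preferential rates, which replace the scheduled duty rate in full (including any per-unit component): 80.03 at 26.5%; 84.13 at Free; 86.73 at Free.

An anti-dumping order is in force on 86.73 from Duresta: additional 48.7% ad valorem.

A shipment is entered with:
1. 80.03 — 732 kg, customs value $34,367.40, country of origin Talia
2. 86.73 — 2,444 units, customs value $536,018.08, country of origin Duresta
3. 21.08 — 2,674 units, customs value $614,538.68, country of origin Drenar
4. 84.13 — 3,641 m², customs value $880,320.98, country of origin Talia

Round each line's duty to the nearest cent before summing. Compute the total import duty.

$281,261.13

Line 1 (80.03, Talia, 732 kg, $34,367.40):
Base rate for 80.03 is 32.5%.
Origin Talia qualifies under the Durania–Talia agreement and 80.03 is covered: preferential rate 26.5% applies instead.
Duty = $34,367.40 × 26.5% = $9,107.36.
Line 2 (86.73, Duresta, 2,444 units, $536,018.08):
Base rate for 86.73 is 1.5%.
86.73 has an FTA preferential rate, but origin Duresta is not Talia; base rate stands.
Additional duty on 86.73 from Duresta: +48.7%. Applied ad valorem rate: 1.5% + 48.7% = 50.2%.
Duty = $536,018.08 × 50.2% = $269,081.08.
Line 3 (21.08, Drenar, 2,674 units, $614,538.68):
Base rate for 21.08 is 0.5%.
Duty = $614,538.68 × 0.5% = $3,072.69.
Line 4 (84.13, Talia, 3,641 m², $880,320.98):
Base rate for 84.13 is 6.5%.
Origin Talia qualifies under the Durania–Talia agreement and 84.13 is covered: preferential rate Free applies instead.
Duty = $880,320.98 × 0% = $0.00.
Total = $9,107.36 + $269,081.08 + $3,072.69 + $0.00 = $281,261.13.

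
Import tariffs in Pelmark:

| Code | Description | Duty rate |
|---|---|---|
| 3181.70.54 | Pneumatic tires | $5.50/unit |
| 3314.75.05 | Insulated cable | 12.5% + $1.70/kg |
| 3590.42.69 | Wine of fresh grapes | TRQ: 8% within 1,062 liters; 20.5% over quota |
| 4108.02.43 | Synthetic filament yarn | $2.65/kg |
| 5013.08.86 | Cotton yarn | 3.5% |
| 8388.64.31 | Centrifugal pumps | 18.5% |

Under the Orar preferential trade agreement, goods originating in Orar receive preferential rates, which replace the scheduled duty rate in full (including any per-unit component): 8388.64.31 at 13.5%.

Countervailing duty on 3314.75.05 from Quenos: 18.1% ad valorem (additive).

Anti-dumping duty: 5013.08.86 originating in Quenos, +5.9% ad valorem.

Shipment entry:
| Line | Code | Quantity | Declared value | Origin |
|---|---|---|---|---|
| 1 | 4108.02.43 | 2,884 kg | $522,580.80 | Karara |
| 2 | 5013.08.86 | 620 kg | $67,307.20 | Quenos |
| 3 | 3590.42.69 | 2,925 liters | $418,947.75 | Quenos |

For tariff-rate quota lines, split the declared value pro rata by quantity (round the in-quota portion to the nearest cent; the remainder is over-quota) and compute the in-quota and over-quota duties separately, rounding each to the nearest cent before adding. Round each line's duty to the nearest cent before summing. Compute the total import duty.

Line 1 (4108.02.43, Karara, 2,884 kg, $522,580.80):
Base rate for 4108.02.43 is $2.65/kg.
Duty = 2,884 × $2.65 = $7,642.60.
Line 2 (5013.08.86, Quenos, 620 kg, $67,307.20):
Base rate for 5013.08.86 is 3.5%.
Additional duty on 5013.08.86 from Quenos: +5.9%. Applied ad valorem rate: 3.5% + 5.9% = 9.4%.
Duty = $67,307.20 × 9.4% = $6,326.88.
Line 3 (3590.42.69, Quenos, 2,925 liters, $418,947.75):
Code 3590.42.69 is under a tariff-rate quota (threshold 1,062 liters). In-quota: 1,062 liters at 8%; over-quota: 1,863 liters at 20.5%.
Pro-rata value split: in-quota = $418,947.75 × 1,062/2,925 = $152,110.26; over-quota = $418,947.75 − $152,110.26 = $266,837.49.
In-quota duty = $152,110.26 × 8% = $12,168.82. Over-quota duty = $266,837.49 × 20.5% = $54,701.69.
Line duty = $12,168.82 + $54,701.69 = $66,870.51.
Total = $7,642.60 + $6,326.88 + $66,870.51 = $80,839.99.

$80,839.99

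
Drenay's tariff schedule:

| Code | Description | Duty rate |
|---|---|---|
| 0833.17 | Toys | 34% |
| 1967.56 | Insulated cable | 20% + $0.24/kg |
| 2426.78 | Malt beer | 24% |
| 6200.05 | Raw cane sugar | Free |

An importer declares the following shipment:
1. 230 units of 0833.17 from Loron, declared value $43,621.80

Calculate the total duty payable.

Line 1 (0833.17, Loron, 230 units, $43,621.80):
Base rate for 0833.17 is 34%.
Duty = $43,621.80 × 34% = $14,831.41.

$14,831.41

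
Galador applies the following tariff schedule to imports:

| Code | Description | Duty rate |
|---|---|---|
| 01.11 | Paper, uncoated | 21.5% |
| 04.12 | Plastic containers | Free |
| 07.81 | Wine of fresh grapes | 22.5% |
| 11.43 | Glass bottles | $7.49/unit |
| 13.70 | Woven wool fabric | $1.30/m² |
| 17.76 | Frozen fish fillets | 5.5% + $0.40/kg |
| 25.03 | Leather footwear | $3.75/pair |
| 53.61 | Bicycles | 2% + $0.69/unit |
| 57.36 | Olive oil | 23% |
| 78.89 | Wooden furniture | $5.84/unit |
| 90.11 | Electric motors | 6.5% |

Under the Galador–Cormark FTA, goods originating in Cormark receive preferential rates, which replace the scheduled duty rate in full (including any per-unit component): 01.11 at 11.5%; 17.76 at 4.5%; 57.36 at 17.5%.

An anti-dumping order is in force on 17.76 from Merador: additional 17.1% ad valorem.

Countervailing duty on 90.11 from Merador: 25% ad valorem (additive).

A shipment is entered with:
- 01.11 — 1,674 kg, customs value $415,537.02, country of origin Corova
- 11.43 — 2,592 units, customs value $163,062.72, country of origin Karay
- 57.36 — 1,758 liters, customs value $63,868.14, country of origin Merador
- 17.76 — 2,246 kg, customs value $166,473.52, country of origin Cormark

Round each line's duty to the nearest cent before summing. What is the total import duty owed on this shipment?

$130,935.52

Line 1 (01.11, Corova, 1,674 kg, $415,537.02):
Base rate for 01.11 is 21.5%.
01.11 has an FTA preferential rate, but origin Corova is not Cormark; base rate stands.
Duty = $415,537.02 × 21.5% = $89,340.46.
Line 2 (11.43, Karay, 2,592 units, $163,062.72):
Base rate for 11.43 is $7.49/unit.
Duty = 2,592 × $7.49 = $19,414.08.
Line 3 (57.36, Merador, 1,758 liters, $63,868.14):
Base rate for 57.36 is 23%.
57.36 has an FTA preferential rate, but origin Merador is not Cormark; base rate stands.
Duty = $63,868.14 × 23% = $14,689.67.
Line 4 (17.76, Cormark, 2,246 kg, $166,473.52):
Base rate for 17.76 is 5.5% + $0.40/kg.
Origin Cormark qualifies under the Galador–Cormark agreement and 17.76 is covered: preferential rate 4.5% applies instead.
The additional-duty order on 17.76 targets Merador, not Cormark; it does not apply.
Duty = $166,473.52 × 4.5% = $7,491.31.
Total = $89,340.46 + $19,414.08 + $14,689.67 + $7,491.31 = $130,935.52.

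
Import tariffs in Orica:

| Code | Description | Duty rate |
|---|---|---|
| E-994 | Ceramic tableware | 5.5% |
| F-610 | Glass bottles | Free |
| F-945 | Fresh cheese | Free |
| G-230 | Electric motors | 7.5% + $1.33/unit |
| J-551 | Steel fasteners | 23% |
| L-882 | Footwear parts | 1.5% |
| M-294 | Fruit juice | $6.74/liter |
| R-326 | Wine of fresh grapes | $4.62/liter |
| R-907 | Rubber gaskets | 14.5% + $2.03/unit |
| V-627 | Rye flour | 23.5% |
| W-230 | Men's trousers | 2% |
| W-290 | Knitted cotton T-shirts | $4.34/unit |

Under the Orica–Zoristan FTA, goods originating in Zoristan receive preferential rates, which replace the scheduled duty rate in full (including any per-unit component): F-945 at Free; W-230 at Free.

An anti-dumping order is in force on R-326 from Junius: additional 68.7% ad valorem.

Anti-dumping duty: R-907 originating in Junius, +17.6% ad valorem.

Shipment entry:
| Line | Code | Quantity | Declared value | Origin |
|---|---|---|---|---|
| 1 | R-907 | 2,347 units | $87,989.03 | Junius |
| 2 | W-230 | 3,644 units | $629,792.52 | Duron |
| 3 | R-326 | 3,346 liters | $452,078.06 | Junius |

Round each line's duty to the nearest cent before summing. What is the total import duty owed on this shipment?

$371,640.89

Line 1 (R-907, Junius, 2,347 units, $87,989.03):
Base rate for R-907 is 14.5% + $2.03/unit.
Additional duty on R-907 from Junius: +17.6%. Applied ad valorem rate: 14.5% + 17.6% = 32.1%.
Duty = $87,989.03 × 32.1% + 2,347 × $2.03 = $33,008.89.
Line 2 (W-230, Duron, 3,644 units, $629,792.52):
Base rate for W-230 is 2%.
W-230 has an FTA preferential rate, but origin Duron is not Zoristan; base rate stands.
Duty = $629,792.52 × 2% = $12,595.85.
Line 3 (R-326, Junius, 3,346 liters, $452,078.06):
Base rate for R-326 is $4.62/liter.
Additional duty on R-326 from Junius: +68.7% ad valorem. Applied ad valorem rate = 68.7%.
Duty = $452,078.06 × 68.7% + 3,346 × $4.62 = $326,036.15.
Total = $33,008.89 + $12,595.85 + $326,036.15 = $371,640.89.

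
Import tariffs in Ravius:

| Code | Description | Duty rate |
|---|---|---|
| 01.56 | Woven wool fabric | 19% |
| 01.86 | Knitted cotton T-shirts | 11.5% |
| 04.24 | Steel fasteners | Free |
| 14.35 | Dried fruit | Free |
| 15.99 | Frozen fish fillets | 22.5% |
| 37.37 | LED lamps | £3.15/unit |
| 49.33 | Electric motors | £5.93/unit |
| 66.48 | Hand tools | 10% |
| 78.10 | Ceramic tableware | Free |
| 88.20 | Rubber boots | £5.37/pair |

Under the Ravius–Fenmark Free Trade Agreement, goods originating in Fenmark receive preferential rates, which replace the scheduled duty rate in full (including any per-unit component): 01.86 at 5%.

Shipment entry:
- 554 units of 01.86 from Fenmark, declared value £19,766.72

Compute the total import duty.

£988.34

Line 1 (01.86, Fenmark, 554 units, £19,766.72):
Base rate for 01.86 is 11.5%.
Origin Fenmark qualifies under the Ravius–Fenmark agreement and 01.86 is covered: preferential rate 5% applies instead.
Duty = £19,766.72 × 5% = £988.34.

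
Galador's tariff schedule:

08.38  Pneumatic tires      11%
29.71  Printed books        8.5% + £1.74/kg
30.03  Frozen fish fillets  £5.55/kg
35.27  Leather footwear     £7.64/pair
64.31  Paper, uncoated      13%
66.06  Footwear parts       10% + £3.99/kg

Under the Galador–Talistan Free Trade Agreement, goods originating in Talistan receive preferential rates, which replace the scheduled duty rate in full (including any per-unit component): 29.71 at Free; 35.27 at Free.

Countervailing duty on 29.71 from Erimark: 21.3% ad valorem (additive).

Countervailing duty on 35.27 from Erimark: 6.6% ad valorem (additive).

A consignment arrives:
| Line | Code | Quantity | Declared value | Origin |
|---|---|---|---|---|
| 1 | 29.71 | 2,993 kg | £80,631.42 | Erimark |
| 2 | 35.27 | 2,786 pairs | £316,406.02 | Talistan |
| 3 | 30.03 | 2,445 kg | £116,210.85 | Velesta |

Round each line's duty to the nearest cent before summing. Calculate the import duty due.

£42,805.73

Line 1 (29.71, Erimark, 2,993 kg, £80,631.42):
Base rate for 29.71 is 8.5% + £1.74/kg.
29.71 has an FTA preferential rate, but origin Erimark is not Talistan; base rate stands.
Additional duty on 29.71 from Erimark: +21.3%. Applied ad valorem rate: 8.5% + 21.3% = 29.8%.
Duty = £80,631.42 × 29.8% + 2,993 × £1.74 = £29,235.98.
Line 2 (35.27, Talistan, 2,786 pairs, £316,406.02):
Base rate for 35.27 is £7.64/pair.
Origin Talistan qualifies under the Galador–Talistan agreement and 35.27 is covered: preferential rate Free applies instead.
The additional-duty order on 35.27 targets Erimark, not Talistan; it does not apply.
Duty = £316,406.02 × 0% = £0.00.
Line 3 (30.03, Velesta, 2,445 kg, £116,210.85):
Base rate for 30.03 is £5.55/kg.
Duty = 2,445 × £5.55 = £13,569.75.
Total = £29,235.98 + £0.00 + £13,569.75 = £42,805.73.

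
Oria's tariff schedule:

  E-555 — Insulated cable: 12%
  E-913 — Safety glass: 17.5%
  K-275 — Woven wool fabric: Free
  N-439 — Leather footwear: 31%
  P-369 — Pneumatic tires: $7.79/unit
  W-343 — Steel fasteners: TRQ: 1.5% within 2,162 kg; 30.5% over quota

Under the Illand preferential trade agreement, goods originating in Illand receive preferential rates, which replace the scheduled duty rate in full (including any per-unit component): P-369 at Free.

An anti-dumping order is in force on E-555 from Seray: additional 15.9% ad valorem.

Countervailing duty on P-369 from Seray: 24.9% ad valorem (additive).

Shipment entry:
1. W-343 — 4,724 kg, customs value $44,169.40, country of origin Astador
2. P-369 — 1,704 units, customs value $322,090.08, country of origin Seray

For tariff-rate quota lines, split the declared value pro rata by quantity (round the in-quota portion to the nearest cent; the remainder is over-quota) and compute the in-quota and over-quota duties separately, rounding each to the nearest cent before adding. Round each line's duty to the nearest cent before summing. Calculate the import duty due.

Line 1 (W-343, Astador, 4,724 kg, $44,169.40):
Code W-343 is under a tariff-rate quota (threshold 2,162 kg). In-quota: 2,162 kg at 1.5%; over-quota: 2,562 kg at 30.5%.
Pro-rata value split: in-quota = $44,169.40 × 2,162/4,724 = $20,214.70; over-quota = $44,169.40 − $20,214.70 = $23,954.70.
In-quota duty = $20,214.70 × 1.5% = $303.22. Over-quota duty = $23,954.70 × 30.5% = $7,306.18.
Line duty = $303.22 + $7,306.18 = $7,609.40.
Line 2 (P-369, Seray, 1,704 units, $322,090.08):
Base rate for P-369 is $7.79/unit.
P-369 has an FTA preferential rate, but origin Seray is not Illand; base rate stands.
Additional duty on P-369 from Seray: +24.9% ad valorem. Applied ad valorem rate = 24.9%.
Duty = $322,090.08 × 24.9% + 1,704 × $7.79 = $93,474.59.
Total = $7,609.40 + $93,474.59 = $101,083.99.

$101,083.99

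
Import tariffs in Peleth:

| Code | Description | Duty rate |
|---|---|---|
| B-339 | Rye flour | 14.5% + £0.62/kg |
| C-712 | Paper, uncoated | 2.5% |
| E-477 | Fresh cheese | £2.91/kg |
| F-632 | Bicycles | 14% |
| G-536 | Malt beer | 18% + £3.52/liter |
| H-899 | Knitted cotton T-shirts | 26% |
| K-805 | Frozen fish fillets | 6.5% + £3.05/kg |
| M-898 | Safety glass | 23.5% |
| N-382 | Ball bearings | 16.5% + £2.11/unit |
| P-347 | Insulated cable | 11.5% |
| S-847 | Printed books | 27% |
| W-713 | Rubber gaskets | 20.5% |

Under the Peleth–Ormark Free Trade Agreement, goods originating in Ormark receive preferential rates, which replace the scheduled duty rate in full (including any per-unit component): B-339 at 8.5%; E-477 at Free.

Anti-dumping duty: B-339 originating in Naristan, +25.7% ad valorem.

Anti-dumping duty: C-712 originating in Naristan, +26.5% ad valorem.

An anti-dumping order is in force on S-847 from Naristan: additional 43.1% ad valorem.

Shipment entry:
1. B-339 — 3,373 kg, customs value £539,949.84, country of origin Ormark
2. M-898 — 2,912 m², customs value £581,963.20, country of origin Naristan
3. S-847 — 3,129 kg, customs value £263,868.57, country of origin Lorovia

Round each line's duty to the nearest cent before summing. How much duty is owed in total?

£253,901.60

Line 1 (B-339, Ormark, 3,373 kg, £539,949.84):
Base rate for B-339 is 14.5% + £0.62/kg.
Origin Ormark qualifies under the Peleth–Ormark agreement and B-339 is covered: preferential rate 8.5% applies instead.
The additional-duty order on B-339 targets Naristan, not Ormark; it does not apply.
Duty = £539,949.84 × 8.5% = £45,895.74.
Line 2 (M-898, Naristan, 2,912 m², £581,963.20):
Base rate for M-898 is 23.5%.
Duty = £581,963.20 × 23.5% = £136,761.35.
Line 3 (S-847, Lorovia, 3,129 kg, £263,868.57):
Base rate for S-847 is 27%.
The additional-duty order on S-847 targets Naristan, not Lorovia; it does not apply.
Duty = £263,868.57 × 27% = £71,244.51.
Total = £45,895.74 + £136,761.35 + £71,244.51 = £253,901.60.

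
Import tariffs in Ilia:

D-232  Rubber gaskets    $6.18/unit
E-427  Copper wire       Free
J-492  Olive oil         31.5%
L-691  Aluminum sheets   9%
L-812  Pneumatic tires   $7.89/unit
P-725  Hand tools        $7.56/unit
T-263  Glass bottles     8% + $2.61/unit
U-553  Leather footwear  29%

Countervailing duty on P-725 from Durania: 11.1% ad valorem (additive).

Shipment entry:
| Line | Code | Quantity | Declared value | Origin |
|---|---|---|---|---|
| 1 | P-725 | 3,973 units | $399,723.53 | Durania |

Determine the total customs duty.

$74,405.19

Line 1 (P-725, Durania, 3,973 units, $399,723.53):
Base rate for P-725 is $7.56/unit.
Additional duty on P-725 from Durania: +11.1% ad valorem. Applied ad valorem rate = 11.1%.
Duty = $399,723.53 × 11.1% + 3,973 × $7.56 = $74,405.19.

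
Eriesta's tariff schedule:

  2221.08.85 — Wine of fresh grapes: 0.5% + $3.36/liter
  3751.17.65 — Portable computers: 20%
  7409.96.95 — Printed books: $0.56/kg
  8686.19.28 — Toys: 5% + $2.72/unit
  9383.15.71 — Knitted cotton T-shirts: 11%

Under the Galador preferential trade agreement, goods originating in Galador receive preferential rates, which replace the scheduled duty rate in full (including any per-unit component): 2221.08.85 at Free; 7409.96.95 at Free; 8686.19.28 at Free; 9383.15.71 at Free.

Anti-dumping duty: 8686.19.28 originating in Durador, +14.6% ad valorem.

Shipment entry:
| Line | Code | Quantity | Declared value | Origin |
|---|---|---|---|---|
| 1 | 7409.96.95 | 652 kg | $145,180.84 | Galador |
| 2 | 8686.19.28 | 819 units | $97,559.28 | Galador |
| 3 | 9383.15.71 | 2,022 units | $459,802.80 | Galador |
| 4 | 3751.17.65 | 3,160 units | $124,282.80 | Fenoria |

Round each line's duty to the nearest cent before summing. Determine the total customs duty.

$24,856.56

Line 1 (7409.96.95, Galador, 652 kg, $145,180.84):
Base rate for 7409.96.95 is $0.56/kg.
Origin Galador qualifies under the Eriesta–Galador agreement and 7409.96.95 is covered: preferential rate Free applies instead.
Duty = $145,180.84 × 0% = $0.00.
Line 2 (8686.19.28, Galador, 819 units, $97,559.28):
Base rate for 8686.19.28 is 5% + $2.72/unit.
Origin Galador qualifies under the Eriesta–Galador agreement and 8686.19.28 is covered: preferential rate Free applies instead.
The additional-duty order on 8686.19.28 targets Durador, not Galador; it does not apply.
Duty = $97,559.28 × 0% = $0.00.
Line 3 (9383.15.71, Galador, 2,022 units, $459,802.80):
Base rate for 9383.15.71 is 11%.
Origin Galador qualifies under the Eriesta–Galador agreement and 9383.15.71 is covered: preferential rate Free applies instead.
Duty = $459,802.80 × 0% = $0.00.
Line 4 (3751.17.65, Fenoria, 3,160 units, $124,282.80):
Base rate for 3751.17.65 is 20%.
Duty = $124,282.80 × 20% = $24,856.56.
Total = $0.00 + $0.00 + $0.00 + $24,856.56 = $24,856.56.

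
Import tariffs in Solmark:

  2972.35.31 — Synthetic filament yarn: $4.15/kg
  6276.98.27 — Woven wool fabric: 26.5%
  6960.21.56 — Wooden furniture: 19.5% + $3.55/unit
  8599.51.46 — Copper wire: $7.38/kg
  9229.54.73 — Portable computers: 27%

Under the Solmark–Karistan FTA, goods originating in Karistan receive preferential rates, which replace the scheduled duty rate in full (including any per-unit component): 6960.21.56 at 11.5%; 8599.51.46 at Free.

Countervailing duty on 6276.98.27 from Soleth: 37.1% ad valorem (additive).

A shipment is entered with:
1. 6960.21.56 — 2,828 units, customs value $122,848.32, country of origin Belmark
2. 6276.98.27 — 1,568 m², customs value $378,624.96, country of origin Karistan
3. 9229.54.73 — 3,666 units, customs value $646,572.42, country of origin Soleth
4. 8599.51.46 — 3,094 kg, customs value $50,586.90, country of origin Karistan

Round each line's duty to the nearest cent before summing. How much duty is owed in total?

Line 1 (6960.21.56, Belmark, 2,828 units, $122,848.32):
Base rate for 6960.21.56 is 19.5% + $3.55/unit.
6960.21.56 has an FTA preferential rate, but origin Belmark is not Karistan; base rate stands.
Duty = $122,848.32 × 19.5% + 2,828 × $3.55 = $33,994.82.
Line 2 (6276.98.27, Karistan, 1,568 m², $378,624.96):
Base rate for 6276.98.27 is 26.5%.
Origin Karistan is the FTA partner but 6276.98.27 is not on the preference list; base rate stands.
The additional-duty order on 6276.98.27 targets Soleth, not Karistan; it does not apply.
Duty = $378,624.96 × 26.5% = $100,335.61.
Line 3 (9229.54.73, Soleth, 3,666 units, $646,572.42):
Base rate for 9229.54.73 is 27%.
Duty = $646,572.42 × 27% = $174,574.55.
Line 4 (8599.51.46, Karistan, 3,094 kg, $50,586.90):
Base rate for 8599.51.46 is $7.38/kg.
Origin Karistan qualifies under the Solmark–Karistan agreement and 8599.51.46 is covered: preferential rate Free applies instead.
Duty = $50,586.90 × 0% = $0.00.
Total = $33,994.82 + $100,335.61 + $174,574.55 + $0.00 = $308,904.98.

$308,904.98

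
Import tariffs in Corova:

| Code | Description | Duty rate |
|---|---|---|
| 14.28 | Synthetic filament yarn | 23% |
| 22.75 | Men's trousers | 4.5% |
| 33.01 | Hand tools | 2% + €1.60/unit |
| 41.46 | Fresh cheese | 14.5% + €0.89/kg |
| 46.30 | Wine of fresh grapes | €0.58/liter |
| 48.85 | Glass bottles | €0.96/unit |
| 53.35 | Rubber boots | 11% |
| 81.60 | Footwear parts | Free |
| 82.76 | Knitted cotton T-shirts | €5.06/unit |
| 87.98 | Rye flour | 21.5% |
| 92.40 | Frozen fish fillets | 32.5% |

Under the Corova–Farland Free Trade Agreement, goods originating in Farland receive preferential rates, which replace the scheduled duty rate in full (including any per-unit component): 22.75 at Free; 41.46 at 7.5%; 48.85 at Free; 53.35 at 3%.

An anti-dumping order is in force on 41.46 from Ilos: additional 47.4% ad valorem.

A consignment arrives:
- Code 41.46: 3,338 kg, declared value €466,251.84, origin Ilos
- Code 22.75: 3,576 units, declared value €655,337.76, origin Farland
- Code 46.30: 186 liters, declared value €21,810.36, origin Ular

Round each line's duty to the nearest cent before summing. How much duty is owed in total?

Line 1 (41.46, Ilos, 3,338 kg, €466,251.84):
Base rate for 41.46 is 14.5% + €0.89/kg.
41.46 has an FTA preferential rate, but origin Ilos is not Farland; base rate stands.
Additional duty on 41.46 from Ilos: +47.4%. Applied ad valorem rate: 14.5% + 47.4% = 61.9%.
Duty = €466,251.84 × 61.9% + 3,338 × €0.89 = €291,580.71.
Line 2 (22.75, Farland, 3,576 units, €655,337.76):
Base rate for 22.75 is 4.5%.
Origin Farland qualifies under the Corova–Farland agreement and 22.75 is covered: preferential rate Free applies instead.
Duty = €655,337.76 × 0% = €0.00.
Line 3 (46.30, Ular, 186 liters, €21,810.36):
Base rate for 46.30 is €0.58/liter.
Duty = 186 × €0.58 = €107.88.
Total = €291,580.71 + €0.00 + €107.88 = €291,688.59.

€291,688.59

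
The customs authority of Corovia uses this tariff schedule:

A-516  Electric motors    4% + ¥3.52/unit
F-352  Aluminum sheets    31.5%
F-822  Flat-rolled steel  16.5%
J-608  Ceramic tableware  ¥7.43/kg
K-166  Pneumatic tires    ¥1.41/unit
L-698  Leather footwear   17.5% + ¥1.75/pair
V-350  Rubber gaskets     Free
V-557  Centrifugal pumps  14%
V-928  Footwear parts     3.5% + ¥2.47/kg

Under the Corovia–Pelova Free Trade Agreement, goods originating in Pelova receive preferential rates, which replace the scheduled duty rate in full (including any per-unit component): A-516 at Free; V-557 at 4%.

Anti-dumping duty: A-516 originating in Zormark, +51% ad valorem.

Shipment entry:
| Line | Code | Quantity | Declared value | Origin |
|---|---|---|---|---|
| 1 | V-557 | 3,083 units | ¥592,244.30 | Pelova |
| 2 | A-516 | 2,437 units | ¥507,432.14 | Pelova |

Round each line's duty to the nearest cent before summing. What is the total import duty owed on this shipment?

Line 1 (V-557, Pelova, 3,083 units, ¥592,244.30):
Base rate for V-557 is 14%.
Origin Pelova qualifies under the Corovia–Pelova agreement and V-557 is covered: preferential rate 4% applies instead.
Duty = ¥592,244.30 × 4% = ¥23,689.77.
Line 2 (A-516, Pelova, 2,437 units, ¥507,432.14):
Base rate for A-516 is 4% + ¥3.52/unit.
Origin Pelova qualifies under the Corovia–Pelova agreement and A-516 is covered: preferential rate Free applies instead.
The additional-duty order on A-516 targets Zormark, not Pelova; it does not apply.
Duty = ¥507,432.14 × 0% = ¥0.00.
Total = ¥23,689.77 + ¥0.00 = ¥23,689.77.

¥23,689.77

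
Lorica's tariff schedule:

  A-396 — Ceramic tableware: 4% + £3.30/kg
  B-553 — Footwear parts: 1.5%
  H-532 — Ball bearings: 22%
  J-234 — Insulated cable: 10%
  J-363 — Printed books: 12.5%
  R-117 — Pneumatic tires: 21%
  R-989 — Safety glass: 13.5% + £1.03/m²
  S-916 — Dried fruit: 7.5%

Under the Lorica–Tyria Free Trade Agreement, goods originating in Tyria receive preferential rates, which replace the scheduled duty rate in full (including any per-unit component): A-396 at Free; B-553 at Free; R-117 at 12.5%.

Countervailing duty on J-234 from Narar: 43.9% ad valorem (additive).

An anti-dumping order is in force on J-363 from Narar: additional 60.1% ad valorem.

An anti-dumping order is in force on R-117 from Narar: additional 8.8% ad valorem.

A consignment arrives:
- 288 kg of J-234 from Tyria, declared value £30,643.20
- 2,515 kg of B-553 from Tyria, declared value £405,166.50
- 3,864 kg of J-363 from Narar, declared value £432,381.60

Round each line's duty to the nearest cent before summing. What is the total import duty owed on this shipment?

Line 1 (J-234, Tyria, 288 kg, £30,643.20):
Base rate for J-234 is 10%.
Origin Tyria is the FTA partner but J-234 is not on the preference list; base rate stands.
The additional-duty order on J-234 targets Narar, not Tyria; it does not apply.
Duty = £30,643.20 × 10% = £3,064.32.
Line 2 (B-553, Tyria, 2,515 kg, £405,166.50):
Base rate for B-553 is 1.5%.
Origin Tyria qualifies under the Lorica–Tyria agreement and B-553 is covered: preferential rate Free applies instead.
Duty = £405,166.50 × 0% = £0.00.
Line 3 (J-363, Narar, 3,864 kg, £432,381.60):
Base rate for J-363 is 12.5%.
Additional duty on J-363 from Narar: +60.1%. Applied ad valorem rate: 12.5% + 60.1% = 72.6%.
Duty = £432,381.60 × 72.6% = £313,909.04.
Total = £3,064.32 + £0.00 + £313,909.04 = £316,973.36.

£316,973.36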